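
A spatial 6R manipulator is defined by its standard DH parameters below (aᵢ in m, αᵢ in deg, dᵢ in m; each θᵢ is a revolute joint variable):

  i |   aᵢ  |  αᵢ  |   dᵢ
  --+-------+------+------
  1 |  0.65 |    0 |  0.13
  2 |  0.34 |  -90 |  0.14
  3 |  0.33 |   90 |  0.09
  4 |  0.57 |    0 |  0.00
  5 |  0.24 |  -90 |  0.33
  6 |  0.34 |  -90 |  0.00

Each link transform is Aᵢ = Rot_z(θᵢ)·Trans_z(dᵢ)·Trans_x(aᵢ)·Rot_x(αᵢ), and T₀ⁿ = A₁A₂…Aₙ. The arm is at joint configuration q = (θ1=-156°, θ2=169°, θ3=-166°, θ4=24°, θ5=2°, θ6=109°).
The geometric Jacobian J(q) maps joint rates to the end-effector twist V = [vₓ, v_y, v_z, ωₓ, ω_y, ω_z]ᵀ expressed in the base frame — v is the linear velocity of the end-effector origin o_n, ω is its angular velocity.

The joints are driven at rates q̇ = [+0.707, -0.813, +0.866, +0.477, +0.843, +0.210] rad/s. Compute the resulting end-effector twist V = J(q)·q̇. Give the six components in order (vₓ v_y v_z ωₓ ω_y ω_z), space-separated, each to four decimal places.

0.5456 0.1103 0.7322 -0.4614 0.9760 -1.4091

o_n = [-1.2638, -0.0306, 0.4957]
J₁: ẑ×o_n = [0.0306, -1.2638, 0.0000], ω = ẑ
J2: z=[0.0000, 0.0000, 1.0000] o=[-0.5938, -0.2644, 0.1300] → [-0.2338, -0.6700, 0.0000, 0.0000, 0.0000, 1.0000]
J3: z=[-0.2250, 0.9744, 0.0000] o=[-0.2625, -0.1879, 0.2700] → [0.2199, 0.0508, 0.9403, -0.2250, 0.9744, 0.0000]
J4: z=[-0.2357, -0.0544, -0.9703] o=[-0.5948, -0.1722, 0.3498] → [0.1295, 0.6836, -0.0698, -0.2357, -0.0544, -0.9703]
J5: z=[-0.2357, -0.0544, -0.9703] o=[-1.1392, -0.0600, 0.4758] → [0.0274, 0.1256, -0.0137, -0.2357, -0.0544, -0.9703]
J6: z=[0.2123, 0.9714, -0.1061] o=[-1.4446, -0.0225, 0.2078] → [0.2788, -0.0803, -0.1773, 0.2123, 0.9714, -0.1061]
V = J·q̇ = [0.5456, 0.1103, 0.7322, -0.4614, 0.9760, -1.4091]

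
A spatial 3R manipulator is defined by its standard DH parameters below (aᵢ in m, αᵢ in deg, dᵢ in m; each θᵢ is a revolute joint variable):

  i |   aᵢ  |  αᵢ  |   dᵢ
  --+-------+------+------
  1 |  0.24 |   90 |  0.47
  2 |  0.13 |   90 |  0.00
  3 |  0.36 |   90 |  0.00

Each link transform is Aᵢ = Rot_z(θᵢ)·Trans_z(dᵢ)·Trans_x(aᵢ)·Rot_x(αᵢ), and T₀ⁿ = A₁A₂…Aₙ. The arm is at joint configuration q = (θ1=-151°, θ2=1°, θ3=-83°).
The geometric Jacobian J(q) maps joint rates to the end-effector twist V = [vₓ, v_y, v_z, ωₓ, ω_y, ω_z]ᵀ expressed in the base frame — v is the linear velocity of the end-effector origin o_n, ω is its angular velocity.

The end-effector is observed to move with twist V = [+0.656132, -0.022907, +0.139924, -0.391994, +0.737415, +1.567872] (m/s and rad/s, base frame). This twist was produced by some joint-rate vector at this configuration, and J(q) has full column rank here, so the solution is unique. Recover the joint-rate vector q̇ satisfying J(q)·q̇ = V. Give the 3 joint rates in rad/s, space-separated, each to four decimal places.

o_n = [-0.1887, -0.5132, 0.4730]
J₁: ẑ×o_n = [0.5132, -0.1887, 0.0000], ω = ẑ
J2: z=[-0.4848, 0.8746, 0.0000] o=[-0.2099, -0.1164, 0.4700] → [0.0027, 0.0015, 0.1738, -0.4848, 0.8746, 0.0000]
J3: z=[-0.0153, -0.0085, -0.9998] o=[-0.3236, -0.1794, 0.4723] → [-0.3337, -0.1348, 0.0062, -0.0153, -0.0085, -0.9998]
q̇ = J⁺·V = [0.7280, 0.8350, -0.8400]

0.7280 0.8350 -0.8400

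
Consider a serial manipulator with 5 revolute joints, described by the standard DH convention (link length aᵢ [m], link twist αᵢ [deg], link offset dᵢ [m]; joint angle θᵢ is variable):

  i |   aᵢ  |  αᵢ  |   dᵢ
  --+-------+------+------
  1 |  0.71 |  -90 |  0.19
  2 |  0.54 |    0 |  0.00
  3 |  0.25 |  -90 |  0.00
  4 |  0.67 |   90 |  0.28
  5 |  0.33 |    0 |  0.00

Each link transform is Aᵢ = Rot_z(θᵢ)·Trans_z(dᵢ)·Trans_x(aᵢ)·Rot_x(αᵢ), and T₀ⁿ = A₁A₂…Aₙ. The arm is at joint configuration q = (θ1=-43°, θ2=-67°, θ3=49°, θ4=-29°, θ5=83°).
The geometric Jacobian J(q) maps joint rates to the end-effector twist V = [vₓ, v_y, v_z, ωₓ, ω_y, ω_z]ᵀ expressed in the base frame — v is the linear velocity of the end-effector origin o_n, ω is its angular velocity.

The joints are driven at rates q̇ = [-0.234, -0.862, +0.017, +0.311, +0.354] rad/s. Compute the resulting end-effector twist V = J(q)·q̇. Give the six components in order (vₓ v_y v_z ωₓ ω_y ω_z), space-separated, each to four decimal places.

o_n = [1.6517, -1.0694, 0.3785]
J₁: ẑ×o_n = [1.0694, 1.6517, -0.0000], ω = ẑ
J2: z=[0.6820, 0.7314, 0.0000] o=[0.5193, -0.4842, 0.1900] → [0.1378, -0.1285, -1.2273, 0.6820, 0.7314, 0.0000]
J3: z=[0.6820, 0.7314, 0.0000] o=[0.6736, -0.6281, 0.6871] → [-0.2257, 0.2105, -1.0163, 0.6820, 0.7314, 0.0000]
J4: z=[0.2260, -0.2107, -0.9511] o=[0.8475, -0.7903, 0.7643] → [-0.1841, -0.6776, 0.1064, 0.2260, -0.2107, -0.9511]
J5: z=[0.2593, 0.9541, -0.1498] o=[1.5399, -0.9918, 0.6791] → [-0.2985, 0.0612, -0.1268, 0.2593, 0.9541, -0.1498]
V = J·q̇ = [-0.5358, -0.4612, 1.0288, -0.4142, -0.3458, -0.5828]

-0.5358 -0.4612 1.0288 -0.4142 -0.3458 -0.5828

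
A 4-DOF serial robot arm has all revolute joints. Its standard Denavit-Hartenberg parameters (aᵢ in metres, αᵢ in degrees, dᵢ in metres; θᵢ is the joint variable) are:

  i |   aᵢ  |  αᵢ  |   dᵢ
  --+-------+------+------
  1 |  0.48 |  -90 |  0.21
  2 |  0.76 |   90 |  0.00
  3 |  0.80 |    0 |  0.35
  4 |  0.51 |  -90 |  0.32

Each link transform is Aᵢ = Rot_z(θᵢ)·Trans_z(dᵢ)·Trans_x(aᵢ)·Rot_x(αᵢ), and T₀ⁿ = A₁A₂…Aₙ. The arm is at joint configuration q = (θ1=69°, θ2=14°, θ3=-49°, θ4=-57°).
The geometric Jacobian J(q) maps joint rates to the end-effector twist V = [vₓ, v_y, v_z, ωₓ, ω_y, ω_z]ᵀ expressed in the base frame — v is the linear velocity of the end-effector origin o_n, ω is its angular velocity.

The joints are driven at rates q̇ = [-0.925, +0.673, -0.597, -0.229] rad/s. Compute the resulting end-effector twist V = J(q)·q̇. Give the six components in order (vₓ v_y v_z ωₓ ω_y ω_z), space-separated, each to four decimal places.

1.1586 -2.0551 -0.6711 -0.6999 0.0546 -1.7265

o_n = [1.6493, 1.2439, 0.5833]
J₁: ẑ×o_n = [-1.2439, 1.6493, 0.0000], ω = ẑ
J2: z=[-0.9336, 0.3584, 0.0000] o=[0.1720, 0.4481, 0.2100] → [0.1338, 0.3485, -1.2724, -0.9336, 0.3584, 0.0000]
J3: z=[0.0867, 0.2259, 0.9703] o=[0.4363, 1.1366, 0.0261] → [0.0217, 1.1287, -0.2647, 0.0867, 0.2259, 0.9703]
J4: z=[0.0867, 0.2259, 0.9703] o=[1.2128, 1.4747, 0.2388] → [0.3017, 0.3937, -0.1186, 0.0867, 0.2259, 0.9703]
V = J·q̇ = [1.1586, -2.0551, -0.6711, -0.6999, 0.0546, -1.7265]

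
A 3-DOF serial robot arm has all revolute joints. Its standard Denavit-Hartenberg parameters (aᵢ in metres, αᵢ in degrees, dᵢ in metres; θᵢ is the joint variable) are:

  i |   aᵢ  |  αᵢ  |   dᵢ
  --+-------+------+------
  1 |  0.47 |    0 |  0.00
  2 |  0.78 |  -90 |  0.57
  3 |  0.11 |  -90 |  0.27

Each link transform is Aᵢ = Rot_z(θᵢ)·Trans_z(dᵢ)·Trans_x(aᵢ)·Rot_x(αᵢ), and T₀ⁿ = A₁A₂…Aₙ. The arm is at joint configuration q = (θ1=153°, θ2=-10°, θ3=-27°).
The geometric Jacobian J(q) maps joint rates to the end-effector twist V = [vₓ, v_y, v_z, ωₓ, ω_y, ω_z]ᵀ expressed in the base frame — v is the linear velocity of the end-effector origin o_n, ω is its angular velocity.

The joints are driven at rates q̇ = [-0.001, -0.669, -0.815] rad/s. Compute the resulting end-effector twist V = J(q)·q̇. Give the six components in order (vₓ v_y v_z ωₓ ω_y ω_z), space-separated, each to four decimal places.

o_n = [-1.2825, 0.5261, 0.6199]
J₁: ẑ×o_n = [-0.5261, -1.2825, 0.0000], ω = ẑ
J2: z=[0.0000, 0.0000, 1.0000] o=[-0.4188, 0.2134, 0.0000] → [-0.3128, -0.8637, 0.0000, 0.0000, 0.0000, 1.0000]
J3: z=[-0.6018, -0.7986, 0.0000] o=[-1.0417, 0.6828, 0.5700] → [-0.0399, 0.0301, -0.0980, -0.6018, -0.7986, 0.0000]
V = J·q̇ = [0.2423, 0.5546, 0.0799, 0.4905, 0.6509, -0.6700]

0.2423 0.5546 0.0799 0.4905 0.6509 -0.6700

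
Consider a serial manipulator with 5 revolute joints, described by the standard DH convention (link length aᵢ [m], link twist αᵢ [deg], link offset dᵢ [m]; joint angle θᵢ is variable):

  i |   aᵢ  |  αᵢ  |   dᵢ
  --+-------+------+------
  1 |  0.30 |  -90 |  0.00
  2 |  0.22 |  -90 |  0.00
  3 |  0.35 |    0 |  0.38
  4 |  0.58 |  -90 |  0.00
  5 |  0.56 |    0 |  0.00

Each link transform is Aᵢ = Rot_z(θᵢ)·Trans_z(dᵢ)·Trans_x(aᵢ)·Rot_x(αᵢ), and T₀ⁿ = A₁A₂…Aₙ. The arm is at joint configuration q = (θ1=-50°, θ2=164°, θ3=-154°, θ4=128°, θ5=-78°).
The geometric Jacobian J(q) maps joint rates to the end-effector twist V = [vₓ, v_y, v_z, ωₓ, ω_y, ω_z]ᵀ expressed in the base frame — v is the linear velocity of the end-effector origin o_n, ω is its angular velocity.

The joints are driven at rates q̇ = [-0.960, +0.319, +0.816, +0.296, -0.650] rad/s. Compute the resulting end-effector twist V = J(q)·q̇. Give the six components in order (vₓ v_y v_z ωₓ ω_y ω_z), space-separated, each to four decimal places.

0.2200 -0.4918 0.2774 0.6709 0.6056 0.1875

o_n = [0.0515, 0.6522, 0.7454]
J₁: ẑ×o_n = [-0.6522, 0.0515, 0.0000], ω = ẑ
J2: z=[0.7660, 0.6428, 0.0000] o=[0.1928, -0.2298, 0.0000] → [0.4791, -0.5710, 0.7665, 0.7660, 0.6428, 0.0000]
J3: z=[-0.1772, 0.2112, 0.9613] o=[0.0569, -0.0678, -0.0606] → [-0.5220, 0.1376, -0.1264, -0.1772, 0.2112, 0.9613]
J4: z=[-0.1772, 0.2112, 0.9613] o=[0.3015, -0.1206, 0.3913] → [-0.6681, -0.1775, -0.0842, -0.1772, 0.2112, 0.9613]
J5: z=[-0.9594, -0.2549, -0.1208] o=[0.1741, 0.4267, 0.2477] → [-0.0996, 0.4923, -0.2476, -0.9594, -0.2549, -0.1208]
V = J·q̇ = [0.2200, -0.4918, 0.2774, 0.6709, 0.6056, 0.1875]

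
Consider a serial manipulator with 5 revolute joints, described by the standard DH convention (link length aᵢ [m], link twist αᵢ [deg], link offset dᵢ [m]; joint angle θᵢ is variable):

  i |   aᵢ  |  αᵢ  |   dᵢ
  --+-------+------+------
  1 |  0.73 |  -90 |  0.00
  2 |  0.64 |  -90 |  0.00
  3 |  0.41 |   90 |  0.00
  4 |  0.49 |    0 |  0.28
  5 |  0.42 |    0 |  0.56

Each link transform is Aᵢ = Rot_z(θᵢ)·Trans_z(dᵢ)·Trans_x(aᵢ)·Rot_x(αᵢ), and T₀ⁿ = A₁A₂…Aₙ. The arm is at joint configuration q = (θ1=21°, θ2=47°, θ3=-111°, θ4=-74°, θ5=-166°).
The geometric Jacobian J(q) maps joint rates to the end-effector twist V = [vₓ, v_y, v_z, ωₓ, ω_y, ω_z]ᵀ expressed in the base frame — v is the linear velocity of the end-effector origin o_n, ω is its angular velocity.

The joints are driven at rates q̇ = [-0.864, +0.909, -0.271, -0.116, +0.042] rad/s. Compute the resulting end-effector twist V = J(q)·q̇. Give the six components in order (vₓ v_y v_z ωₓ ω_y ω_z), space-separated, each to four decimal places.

0.5316 -0.6676 0.0877 -0.1062 0.9613 -0.7297

o_n = [0.5823, 0.2361, 0.2665]
J₁: ẑ×o_n = [-0.2361, 0.5823, 0.0000], ω = ẑ
J2: z=[-0.3584, 0.9336, 0.0000] o=[0.6815, 0.2616, 0.0000] → [0.2488, 0.0955, 0.1018, -0.3584, 0.9336, 0.0000]
J3: z=[-0.6828, -0.2621, -0.6820] o=[1.0890, 0.4180, -0.4681] → [-0.3166, 0.8471, -0.0086, -0.6828, -0.2621, -0.6820]
J4: z=[-0.4660, -0.5627, 0.6828] o=[0.8583, 0.7395, -0.3606] → [-0.0092, 0.1038, 0.0792, -0.4660, -0.5627, 0.6828]
J5: z=[-0.4660, -0.5627, 0.6828] o=[0.9734, 0.8112, 0.1872] → [0.3481, -0.2301, 0.0479, -0.4660, -0.5627, 0.6828]
V = J·q̇ = [0.5316, -0.6676, 0.0877, -0.1062, 0.9613, -0.7297]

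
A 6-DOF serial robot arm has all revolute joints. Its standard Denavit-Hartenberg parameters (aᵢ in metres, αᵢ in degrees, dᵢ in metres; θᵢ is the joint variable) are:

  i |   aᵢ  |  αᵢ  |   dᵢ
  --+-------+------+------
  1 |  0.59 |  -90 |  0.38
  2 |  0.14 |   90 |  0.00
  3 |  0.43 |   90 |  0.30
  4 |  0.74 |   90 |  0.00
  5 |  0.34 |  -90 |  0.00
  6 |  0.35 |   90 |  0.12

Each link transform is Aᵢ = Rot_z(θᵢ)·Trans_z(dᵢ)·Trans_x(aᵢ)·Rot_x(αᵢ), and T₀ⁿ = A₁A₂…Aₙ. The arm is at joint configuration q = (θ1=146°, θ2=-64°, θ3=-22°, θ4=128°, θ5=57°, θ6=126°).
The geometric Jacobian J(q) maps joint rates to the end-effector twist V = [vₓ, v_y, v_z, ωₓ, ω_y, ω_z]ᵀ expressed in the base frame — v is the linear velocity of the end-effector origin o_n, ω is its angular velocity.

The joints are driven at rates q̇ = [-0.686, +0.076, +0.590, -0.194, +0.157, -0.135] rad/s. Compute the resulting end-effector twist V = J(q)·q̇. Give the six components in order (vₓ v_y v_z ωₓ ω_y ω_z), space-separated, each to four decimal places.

o_n = [0.1180, 0.0147, 0.5540]
J₁: ẑ×o_n = [-0.0147, 0.1180, 0.0000], ω = ẑ
J2: z=[-0.5592, -0.8290, 0.0000] o=[-0.4891, 0.3299, 0.3800] → [-0.1442, 0.0973, 0.6796, -0.5592, -0.8290, 0.0000]
J3: z=[0.7451, -0.5026, 0.4384] o=[-0.5400, 0.3642, 0.5058] → [0.1290, 0.2526, 0.0703, 0.7451, -0.5026, 0.4384]
J4: z=[0.6546, 0.6768, -0.3367] o=[-0.3713, 0.4447, 0.9957] → [-0.4438, 0.1244, -0.6127, 0.6546, 0.6768, -0.3367]
J5: z=[0.3583, 0.1144, 0.9266] o=[0.1213, -0.0934, 0.8716] → [-0.1365, 0.1108, 0.0391, 0.3583, 0.1144, 0.9266]
J6: z=[-0.2017, 0.9785, -0.0428] o=[0.4312, -0.0350, 0.7446] → [-0.1844, -0.0251, 0.2964, -0.2017, 0.9785, -0.0428]
V = J·q̇ = [0.1648, 0.0721, 0.1781, 0.3536, -0.6050, -0.2108]

0.1648 0.0721 0.1781 0.3536 -0.6050 -0.2108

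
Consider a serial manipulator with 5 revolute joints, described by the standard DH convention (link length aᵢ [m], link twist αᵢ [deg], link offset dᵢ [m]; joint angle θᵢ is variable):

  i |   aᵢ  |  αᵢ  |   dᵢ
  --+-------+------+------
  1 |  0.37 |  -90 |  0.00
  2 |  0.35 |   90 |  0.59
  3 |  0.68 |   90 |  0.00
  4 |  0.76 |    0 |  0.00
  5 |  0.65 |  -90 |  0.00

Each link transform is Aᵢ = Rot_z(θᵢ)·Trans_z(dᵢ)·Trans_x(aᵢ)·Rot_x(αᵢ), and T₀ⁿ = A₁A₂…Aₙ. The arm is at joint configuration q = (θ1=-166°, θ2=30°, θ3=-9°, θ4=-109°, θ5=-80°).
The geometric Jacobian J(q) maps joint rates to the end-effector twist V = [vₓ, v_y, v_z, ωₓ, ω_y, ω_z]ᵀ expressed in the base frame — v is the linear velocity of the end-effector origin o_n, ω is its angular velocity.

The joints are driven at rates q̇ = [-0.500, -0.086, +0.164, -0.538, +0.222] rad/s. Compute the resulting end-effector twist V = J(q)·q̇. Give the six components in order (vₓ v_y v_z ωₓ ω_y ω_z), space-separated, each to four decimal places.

-0.2342 0.0150 0.4529 -0.0664 -0.2496 -0.3827

o_n = [-0.0293, -0.6491, -0.6058]
J₁: ẑ×o_n = [0.6491, -0.0293, 0.0000], ω = ẑ
J2: z=[0.2419, -0.9703, 0.0000] o=[-0.3590, -0.0895, 0.0000] → [0.5878, 0.1466, 0.1845, 0.2419, -0.9703, 0.0000]
J3: z=[-0.4851, -0.1210, 0.8660] o=[-0.5104, -0.7353, -0.1750] → [-0.0225, 0.2076, 0.0164, -0.4851, -0.1210, 0.8660]
J4: z=[-0.1075, 0.9911, 0.0782] o=[-1.1005, -0.7728, -0.5108] → [-0.1039, 0.0736, -1.0749, -0.1075, 0.9911, 0.0782]
J5: z=[-0.1075, 0.9911, 0.0782] o=[-0.5371, -0.6722, -1.0109] → [0.3997, 0.0833, -0.5058, -0.1075, 0.9911, 0.0782]
V = J·q̇ = [-0.2342, 0.0150, 0.4529, -0.0664, -0.2496, -0.3827]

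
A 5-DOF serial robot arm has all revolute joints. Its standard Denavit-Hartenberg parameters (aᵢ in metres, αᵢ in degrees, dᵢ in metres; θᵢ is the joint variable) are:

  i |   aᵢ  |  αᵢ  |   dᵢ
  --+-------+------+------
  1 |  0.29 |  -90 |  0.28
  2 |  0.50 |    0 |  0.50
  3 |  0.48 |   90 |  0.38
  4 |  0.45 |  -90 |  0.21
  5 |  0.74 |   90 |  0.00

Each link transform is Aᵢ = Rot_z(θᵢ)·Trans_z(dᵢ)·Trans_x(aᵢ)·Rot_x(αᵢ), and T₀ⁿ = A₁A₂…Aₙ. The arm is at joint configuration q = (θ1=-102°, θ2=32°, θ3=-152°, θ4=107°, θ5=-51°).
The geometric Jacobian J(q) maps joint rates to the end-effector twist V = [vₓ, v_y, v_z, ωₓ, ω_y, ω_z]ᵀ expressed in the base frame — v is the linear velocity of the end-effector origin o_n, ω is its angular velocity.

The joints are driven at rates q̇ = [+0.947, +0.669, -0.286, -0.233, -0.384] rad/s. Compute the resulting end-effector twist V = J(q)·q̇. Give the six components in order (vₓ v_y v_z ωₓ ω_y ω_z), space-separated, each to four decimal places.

0.2470 2.2058 0.1606 0.4807 -0.1207 1.3815

o_n = [1.7323, -0.2946, -0.1937]
J₁: ẑ×o_n = [0.2946, 1.7323, -0.0000], ω = ẑ
J2: z=[0.9781, -0.2079, 0.0000] o=[-0.0603, -0.2837, 0.2800] → [0.0985, 0.4633, 0.3620, 0.9781, -0.2079, 0.0000]
J3: z=[0.9781, -0.2079, 0.0000] o=[0.3406, -0.8024, 0.0150] → [0.0434, 0.2041, 0.7860, 0.9781, -0.2079, 0.0000]
J4: z=[0.1801, 0.8471, -0.5000] o=[0.7622, -0.6466, 0.4307] → [-0.3529, -0.3726, -0.7584, 0.1801, 0.8471, -0.5000]
J5: z=[-0.3854, -0.4069, -0.8282] o=[1.2073, -0.6226, 0.2118] → [0.4366, -0.5911, 0.0872, -0.3854, -0.4069, -0.8282]
V = J·q̇ = [0.2470, 2.2058, 0.1606, 0.4807, -0.1207, 1.3815]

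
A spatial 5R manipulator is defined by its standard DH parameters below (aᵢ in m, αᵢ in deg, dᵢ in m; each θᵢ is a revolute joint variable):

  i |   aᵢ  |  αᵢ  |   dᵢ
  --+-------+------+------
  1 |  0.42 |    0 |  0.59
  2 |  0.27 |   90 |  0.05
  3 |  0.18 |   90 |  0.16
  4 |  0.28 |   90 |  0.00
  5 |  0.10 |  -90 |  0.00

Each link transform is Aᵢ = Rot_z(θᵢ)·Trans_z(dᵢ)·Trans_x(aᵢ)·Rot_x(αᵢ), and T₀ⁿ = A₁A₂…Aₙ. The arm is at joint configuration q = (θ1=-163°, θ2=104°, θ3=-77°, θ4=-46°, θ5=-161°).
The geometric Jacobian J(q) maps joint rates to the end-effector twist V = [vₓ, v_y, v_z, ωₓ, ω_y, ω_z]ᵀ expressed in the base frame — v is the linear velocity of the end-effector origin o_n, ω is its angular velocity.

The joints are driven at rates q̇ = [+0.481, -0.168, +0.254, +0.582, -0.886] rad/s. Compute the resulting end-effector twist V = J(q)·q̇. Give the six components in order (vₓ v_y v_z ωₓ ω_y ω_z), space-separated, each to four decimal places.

o_n = [-0.2333, -0.4547, 0.3464]
J₁: ẑ×o_n = [0.4547, -0.2333, 0.0000], ω = ẑ
J2: z=[0.0000, 0.0000, 1.0000] o=[-0.4016, -0.1228, 0.5900] → [0.3319, 0.1684, -0.0000, 0.0000, 0.0000, 1.0000]
J3: z=[-0.8572, -0.5150, 0.0000] o=[-0.2626, -0.3542, 0.6400] → [0.1512, -0.2517, 0.1012, -0.8572, -0.5150, 0.0000]
J4: z=[-0.5018, 0.8352, -0.2250] o=[-0.3789, -0.4713, 0.4646] → [-0.0950, -0.0921, -0.1300, -0.5018, 0.8352, -0.2250]
J5: z=[0.5121, 0.4965, 0.7009] o=[-0.1837, -0.4051, 0.2751] → [0.0701, -0.0713, -0.0008, 0.5121, 0.4965, 0.7009]
V = J·q̇ = [0.0839, -0.1949, -0.0493, -0.9635, -0.0846, -0.4389]

0.0839 -0.1949 -0.0493 -0.9635 -0.0846 -0.4389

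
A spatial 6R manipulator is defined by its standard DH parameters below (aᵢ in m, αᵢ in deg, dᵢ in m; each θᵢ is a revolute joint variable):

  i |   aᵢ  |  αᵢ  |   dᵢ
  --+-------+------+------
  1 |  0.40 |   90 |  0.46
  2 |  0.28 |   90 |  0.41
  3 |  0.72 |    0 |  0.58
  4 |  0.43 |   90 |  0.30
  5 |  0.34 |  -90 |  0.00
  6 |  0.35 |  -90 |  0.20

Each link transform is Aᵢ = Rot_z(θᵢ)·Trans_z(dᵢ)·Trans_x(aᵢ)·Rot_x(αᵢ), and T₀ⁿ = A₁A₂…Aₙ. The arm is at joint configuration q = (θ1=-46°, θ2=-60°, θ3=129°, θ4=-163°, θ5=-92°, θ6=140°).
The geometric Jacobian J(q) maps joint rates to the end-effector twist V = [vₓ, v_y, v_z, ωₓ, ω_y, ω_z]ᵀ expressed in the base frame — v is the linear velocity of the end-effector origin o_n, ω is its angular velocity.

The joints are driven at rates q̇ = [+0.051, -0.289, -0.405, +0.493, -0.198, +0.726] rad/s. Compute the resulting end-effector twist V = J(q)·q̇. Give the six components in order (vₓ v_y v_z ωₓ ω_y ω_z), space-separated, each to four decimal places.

-0.2286 0.1109 -0.0373 0.5913 0.1514 -0.5971

o_n = [-0.6191, -0.5180, -0.3501]
J₁: ẑ×o_n = [0.5180, -0.6191, 0.0000], ω = ẑ
J2: z=[-0.7193, -0.6947, 0.0000] o=[0.2779, -0.2877, 0.4600] → [0.5627, -0.5827, -0.4574, -0.7193, -0.6947, 0.0000]
J3: z=[-0.6016, 0.6230, -0.5000] o=[0.0802, -0.6733, 0.2175] → [-0.2760, 0.0082, 0.3423, -0.6016, 0.6230, -0.5000]
J4: z=[-0.6016, 0.6230, -0.5000] o=[-0.8286, -0.5377, 0.3199] → [-0.4076, -0.5078, -0.1423, -0.6016, 0.6230, -0.5000]
J5: z=[0.4021, 0.7770, 0.4843] o=[-0.7123, -0.3119, -0.1388] → [-0.0643, 0.1301, -0.1553, 0.4021, 0.7770, 0.4843]
J6: z=[0.7108, 0.0685, -0.7001] o=[-0.5161, -0.5247, 0.0396] → [-0.0220, 0.3491, 0.0118, 0.7108, 0.0685, -0.7001]
V = J·q̇ = [-0.2286, 0.1109, -0.0373, 0.5913, 0.1514, -0.5971]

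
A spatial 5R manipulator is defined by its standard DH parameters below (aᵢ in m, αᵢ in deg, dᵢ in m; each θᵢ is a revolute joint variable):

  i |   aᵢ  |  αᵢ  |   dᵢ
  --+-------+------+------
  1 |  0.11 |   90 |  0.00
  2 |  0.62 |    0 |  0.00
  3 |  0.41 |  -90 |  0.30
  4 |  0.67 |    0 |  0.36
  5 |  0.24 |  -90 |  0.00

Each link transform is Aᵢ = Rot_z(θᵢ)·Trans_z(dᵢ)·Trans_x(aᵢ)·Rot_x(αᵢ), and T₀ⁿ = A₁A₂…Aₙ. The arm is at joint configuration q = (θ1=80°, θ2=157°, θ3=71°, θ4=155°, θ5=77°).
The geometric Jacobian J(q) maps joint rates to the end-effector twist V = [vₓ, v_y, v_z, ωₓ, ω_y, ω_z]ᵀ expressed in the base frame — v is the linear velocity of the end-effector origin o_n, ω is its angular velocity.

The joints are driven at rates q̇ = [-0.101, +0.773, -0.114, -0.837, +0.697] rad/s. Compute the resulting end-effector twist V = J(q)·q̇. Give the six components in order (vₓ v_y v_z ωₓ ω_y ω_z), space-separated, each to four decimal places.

o_n = [0.2094, 0.0013, 0.2577]
J₁: ẑ×o_n = [-0.0013, 0.2094, 0.0000], ω = ẑ
J2: z=[0.9848, -0.1736, 0.0000] o=[0.0191, 0.1083, 0.0000] → [-0.0448, -0.2538, -0.0723, 0.9848, -0.1736, 0.0000]
J3: z=[0.9848, -0.1736, 0.0000] o=[-0.0800, -0.4537, 0.2423] → [-0.0027, -0.0153, 0.4984, 0.9848, -0.1736, 0.0000]
J4: z=[0.1290, 0.7319, -0.6691] o=[0.1678, -0.7760, -0.0624] → [0.7544, -0.0691, 0.0699, 0.1290, 0.7319, -0.6691]
J5: z=[0.1290, 0.7319, -0.6691] o=[0.0060, -0.0632, 0.1479] → [0.1235, -0.1503, -0.1405, 0.1290, 0.7319, -0.6691]
V = J·q̇ = [-0.5795, -0.2625, -0.2692, 0.6309, -0.2169, -0.0073]

-0.5795 -0.2625 -0.2692 0.6309 -0.2169 -0.0073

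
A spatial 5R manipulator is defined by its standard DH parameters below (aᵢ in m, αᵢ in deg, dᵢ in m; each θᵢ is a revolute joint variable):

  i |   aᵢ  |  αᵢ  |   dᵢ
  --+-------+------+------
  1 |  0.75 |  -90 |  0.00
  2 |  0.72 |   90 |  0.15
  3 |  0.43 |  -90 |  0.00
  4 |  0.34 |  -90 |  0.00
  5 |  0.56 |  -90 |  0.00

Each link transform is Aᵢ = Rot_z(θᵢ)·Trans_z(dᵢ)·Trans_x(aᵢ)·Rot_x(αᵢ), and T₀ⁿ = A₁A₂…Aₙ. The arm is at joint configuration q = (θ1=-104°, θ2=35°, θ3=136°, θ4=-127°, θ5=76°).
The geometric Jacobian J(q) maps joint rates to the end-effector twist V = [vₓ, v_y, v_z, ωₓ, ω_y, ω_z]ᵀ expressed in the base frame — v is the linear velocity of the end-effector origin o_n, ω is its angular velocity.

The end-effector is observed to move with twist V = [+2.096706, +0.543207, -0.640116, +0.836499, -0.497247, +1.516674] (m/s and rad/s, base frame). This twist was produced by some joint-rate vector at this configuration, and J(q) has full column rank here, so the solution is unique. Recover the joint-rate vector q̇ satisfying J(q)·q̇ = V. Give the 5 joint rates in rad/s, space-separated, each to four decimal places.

0.9720 0.4890 0.3300 -0.2610 0.4600

o_n = [0.1906, -1.8841, -0.2591]
J₁: ẑ×o_n = [1.8841, 0.1906, -0.0000], ω = ẑ
J2: z=[0.9703, -0.2419, 0.0000] o=[-0.1814, -0.7277, 0.0000] → [0.0627, 0.2514, -1.0320, 0.9703, -0.2419, 0.0000]
J3: z=[-0.1388, -0.5565, 0.8192] o=[-0.1786, -1.3363, -0.4130] → [0.3631, 0.3238, 0.2815, -0.1388, -0.5565, 0.8192]
J4: z=[-0.5603, 0.7262, 0.3984] o=[0.1725, -1.1627, -0.2356] → [0.2704, -0.0060, 0.3911, -0.5603, 0.7262, 0.3984]
J5: z=[0.5686, -0.0125, 0.8225] o=[-0.0322, -1.3964, -0.0976] → [0.4031, 0.2751, -0.2745, 0.5686, -0.0125, 0.8225]
q̇ = J⁺·V = [0.9720, 0.4890, 0.3300, -0.2610, 0.4600]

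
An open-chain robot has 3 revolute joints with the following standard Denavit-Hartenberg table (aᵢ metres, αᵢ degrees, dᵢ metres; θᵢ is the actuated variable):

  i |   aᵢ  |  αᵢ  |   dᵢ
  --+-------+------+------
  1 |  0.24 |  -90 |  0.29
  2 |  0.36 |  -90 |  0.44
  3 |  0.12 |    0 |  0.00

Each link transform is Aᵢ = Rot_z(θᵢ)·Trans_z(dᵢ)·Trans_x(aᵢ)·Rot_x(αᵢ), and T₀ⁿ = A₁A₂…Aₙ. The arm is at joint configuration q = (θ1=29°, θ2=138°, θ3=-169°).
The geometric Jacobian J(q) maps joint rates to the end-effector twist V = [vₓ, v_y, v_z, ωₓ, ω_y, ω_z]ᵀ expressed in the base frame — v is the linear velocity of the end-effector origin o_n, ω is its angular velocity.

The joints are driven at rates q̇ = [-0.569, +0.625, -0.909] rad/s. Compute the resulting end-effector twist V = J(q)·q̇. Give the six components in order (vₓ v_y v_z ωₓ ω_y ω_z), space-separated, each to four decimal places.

o_n = [-0.1719, 0.4340, 0.1279]
J₁: ẑ×o_n = [-0.4340, -0.1719, 0.0000], ω = ẑ
J2: z=[-0.4848, 0.8746, 0.0000] o=[0.2099, 0.1164, 0.2900] → [-0.1417, -0.0786, 0.1800, -0.4848, 0.8746, 0.0000]
J3: z=[-0.5852, -0.3244, 0.7431] o=[-0.2374, 0.3715, 0.0491] → [-0.0720, 0.0948, -0.0153, -0.5852, -0.3244, 0.7431]
V = J·q̇ = [0.2238, -0.0374, 0.1264, 0.2290, 0.8415, -1.2445]

0.2238 -0.0374 0.1264 0.2290 0.8415 -1.2445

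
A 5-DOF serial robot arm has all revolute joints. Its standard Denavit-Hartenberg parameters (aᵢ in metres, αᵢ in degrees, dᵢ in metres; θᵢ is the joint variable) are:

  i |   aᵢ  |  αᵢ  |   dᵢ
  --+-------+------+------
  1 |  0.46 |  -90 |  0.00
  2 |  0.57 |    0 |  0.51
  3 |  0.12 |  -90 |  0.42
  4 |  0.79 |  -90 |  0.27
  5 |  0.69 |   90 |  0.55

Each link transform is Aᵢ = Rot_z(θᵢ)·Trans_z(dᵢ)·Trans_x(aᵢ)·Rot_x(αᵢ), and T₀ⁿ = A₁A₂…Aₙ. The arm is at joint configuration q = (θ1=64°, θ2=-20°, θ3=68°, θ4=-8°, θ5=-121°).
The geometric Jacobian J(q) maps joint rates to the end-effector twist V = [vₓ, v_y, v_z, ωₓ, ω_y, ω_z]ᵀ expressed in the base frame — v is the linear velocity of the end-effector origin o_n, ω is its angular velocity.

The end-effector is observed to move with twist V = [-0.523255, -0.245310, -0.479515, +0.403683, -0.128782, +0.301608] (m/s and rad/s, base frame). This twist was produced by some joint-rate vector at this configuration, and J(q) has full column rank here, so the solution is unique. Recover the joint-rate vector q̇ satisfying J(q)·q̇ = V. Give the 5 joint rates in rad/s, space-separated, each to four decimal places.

0.3950 0.0610 0.3050 0.0170 0.7930

o_n = [-0.0610, 0.8920, -0.8474]
J₁: ẑ×o_n = [-0.8920, -0.0610, 0.0000], ω = ẑ
J2: z=[-0.8988, 0.4384, 0.0000] o=[0.2017, 0.4134, 0.0000] → [-0.3715, -0.7616, -0.3150, -0.8988, 0.4384, 0.0000]
J3: z=[-0.8988, 0.4384, 0.0000] o=[-0.0219, 1.1184, 0.1950] → [-0.4569, -0.9368, 0.2207, -0.8988, 0.4384, 0.0000]
J4: z=[-0.3258, -0.6679, -0.6691] o=[-0.3642, 1.3747, 0.1058] → [0.3136, -0.5134, 0.3598, -0.3258, -0.6679, -0.6691]
J5: z=[0.9309, -0.3504, -0.1034] o=[-0.3215, 1.7131, -0.6563] → [-0.0180, 0.1510, -0.6730, 0.9309, -0.3504, -0.1034]
q̇ = J⁺·V = [0.3950, 0.0610, 0.3050, 0.0170, 0.7930]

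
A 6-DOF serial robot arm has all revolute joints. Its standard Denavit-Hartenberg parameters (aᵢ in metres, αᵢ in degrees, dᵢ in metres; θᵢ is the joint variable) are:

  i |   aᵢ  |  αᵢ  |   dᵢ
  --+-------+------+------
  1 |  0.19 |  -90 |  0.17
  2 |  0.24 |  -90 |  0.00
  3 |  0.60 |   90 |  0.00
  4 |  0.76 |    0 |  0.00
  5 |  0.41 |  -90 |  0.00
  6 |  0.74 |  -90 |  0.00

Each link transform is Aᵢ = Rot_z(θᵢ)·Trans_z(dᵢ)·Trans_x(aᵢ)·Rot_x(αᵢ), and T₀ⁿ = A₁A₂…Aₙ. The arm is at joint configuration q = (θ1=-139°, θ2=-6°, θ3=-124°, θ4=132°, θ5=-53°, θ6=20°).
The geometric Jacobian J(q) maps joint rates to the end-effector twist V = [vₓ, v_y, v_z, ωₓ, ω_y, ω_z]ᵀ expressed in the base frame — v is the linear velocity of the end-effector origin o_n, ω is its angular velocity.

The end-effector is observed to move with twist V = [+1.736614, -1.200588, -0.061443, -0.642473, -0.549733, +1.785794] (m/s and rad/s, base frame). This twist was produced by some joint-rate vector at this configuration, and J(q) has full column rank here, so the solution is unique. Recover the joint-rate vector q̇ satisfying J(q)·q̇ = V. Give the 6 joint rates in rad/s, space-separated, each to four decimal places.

o_n = [-0.2270, -0.7170, -1.4415]
J₁: ẑ×o_n = [0.7170, -0.2270, 0.0000], ω = ẑ
J2: z=[0.6561, -0.7547, 0.0000] o=[-0.1434, -0.1247, 0.1700] → [1.2162, 1.0572, -0.4517, 0.6561, -0.7547, 0.0000]
J3: z=[-0.0789, -0.0686, -0.9945] o=[-0.3235, -0.2812, 0.1951] → [-0.3211, -0.2252, 0.0410, -0.0789, -0.0686, -0.9945]
J4: z=[0.2554, 0.9629, -0.0867] o=[0.2546, -0.4377, 0.1600] → [-1.5663, 0.4507, 0.3924, 0.2554, 0.9629, -0.0867]
J5: z=[0.2554, 0.9629, -0.0867] o=[-0.2800, -0.3438, -0.3720] → [-1.0622, 0.2686, -0.1463, 0.2554, 0.9629, -0.0867]
J6: z=[-0.9610, 0.2430, -0.1324] o=[-0.2363, -0.3918, -0.7768] → [-0.2045, -0.6400, 0.3102, -0.9610, 0.2430, -0.1324]
q̇ = J⁺·V = [0.8450, -0.7100, -0.8360, -0.9300, -0.2420, -0.0590]

0.8450 -0.7100 -0.8360 -0.9300 -0.2420 -0.0590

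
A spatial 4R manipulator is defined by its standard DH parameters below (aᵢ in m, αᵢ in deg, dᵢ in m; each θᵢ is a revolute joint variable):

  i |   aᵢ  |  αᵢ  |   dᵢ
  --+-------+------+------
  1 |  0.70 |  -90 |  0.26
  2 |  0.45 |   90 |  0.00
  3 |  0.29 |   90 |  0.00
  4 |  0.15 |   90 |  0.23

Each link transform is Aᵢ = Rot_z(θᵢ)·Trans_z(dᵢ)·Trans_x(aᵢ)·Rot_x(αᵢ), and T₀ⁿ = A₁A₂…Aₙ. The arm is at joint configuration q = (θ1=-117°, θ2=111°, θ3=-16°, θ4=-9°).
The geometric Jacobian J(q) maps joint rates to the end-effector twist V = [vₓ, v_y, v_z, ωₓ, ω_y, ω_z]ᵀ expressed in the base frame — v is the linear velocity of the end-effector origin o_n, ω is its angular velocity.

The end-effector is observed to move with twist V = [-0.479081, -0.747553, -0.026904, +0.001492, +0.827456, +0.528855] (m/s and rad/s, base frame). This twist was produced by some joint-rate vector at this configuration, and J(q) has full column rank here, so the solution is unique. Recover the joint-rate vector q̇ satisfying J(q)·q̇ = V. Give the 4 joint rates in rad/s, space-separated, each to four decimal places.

o_n = [-0.4810, -0.1911, -0.4857]
J₁: ẑ×o_n = [0.1911, -0.4810, 0.0000], ω = ẑ
J2: z=[0.8910, -0.4540, 0.0000] o=[-0.3178, -0.6237, 0.2600] → [0.3386, 0.6644, 0.3114, 0.8910, -0.4540, 0.0000]
J3: z=[-0.4238, -0.8318, -0.3584] o=[-0.2446, -0.4800, -0.1601] → [0.3744, -0.0533, -0.3192, -0.4238, -0.8318, -0.3584]
J4: z=[-0.9013, 0.3484, 0.2573] o=[-0.2704, -0.3547, -0.4204] → [-0.0649, -0.1131, -0.0742, -0.9013, 0.3484, 0.2573]
q̇ = J⁺·V = [0.4310, -0.9780, -0.7240, -0.6280]

0.4310 -0.9780 -0.7240 -0.6280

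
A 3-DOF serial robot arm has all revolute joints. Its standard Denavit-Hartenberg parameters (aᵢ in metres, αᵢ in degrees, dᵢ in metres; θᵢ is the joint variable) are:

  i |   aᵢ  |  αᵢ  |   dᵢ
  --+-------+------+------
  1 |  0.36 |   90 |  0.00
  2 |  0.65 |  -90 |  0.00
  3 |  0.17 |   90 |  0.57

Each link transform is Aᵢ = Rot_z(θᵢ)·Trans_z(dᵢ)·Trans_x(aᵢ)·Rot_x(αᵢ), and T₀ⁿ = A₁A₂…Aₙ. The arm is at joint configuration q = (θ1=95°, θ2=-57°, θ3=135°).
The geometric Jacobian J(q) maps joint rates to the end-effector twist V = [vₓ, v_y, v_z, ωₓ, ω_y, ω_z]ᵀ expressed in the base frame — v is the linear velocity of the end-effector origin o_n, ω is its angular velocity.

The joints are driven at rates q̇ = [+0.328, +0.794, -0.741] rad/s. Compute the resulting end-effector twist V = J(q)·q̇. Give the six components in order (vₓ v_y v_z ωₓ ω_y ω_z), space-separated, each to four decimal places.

o_n = [-0.2179, 1.1118, -0.1339]
J₁: ẑ×o_n = [-1.1118, -0.2179, 0.0000], ω = ẑ
J2: z=[0.9962, 0.0872, 0.0000] o=[-0.0314, 0.3586, 0.0000] → [-0.0117, 0.1334, 0.7666, 0.9962, 0.0872, 0.0000]
J3: z=[-0.0731, 0.8355, 0.5446] o=[-0.0622, 0.7113, -0.5451] → [0.1255, -0.0547, 0.1008, -0.0731, 0.8355, 0.5446]
V = J·q̇ = [-0.4669, 0.0750, 0.5340, 0.8451, -0.5499, -0.0756]

-0.4669 0.0750 0.5340 0.8451 -0.5499 -0.0756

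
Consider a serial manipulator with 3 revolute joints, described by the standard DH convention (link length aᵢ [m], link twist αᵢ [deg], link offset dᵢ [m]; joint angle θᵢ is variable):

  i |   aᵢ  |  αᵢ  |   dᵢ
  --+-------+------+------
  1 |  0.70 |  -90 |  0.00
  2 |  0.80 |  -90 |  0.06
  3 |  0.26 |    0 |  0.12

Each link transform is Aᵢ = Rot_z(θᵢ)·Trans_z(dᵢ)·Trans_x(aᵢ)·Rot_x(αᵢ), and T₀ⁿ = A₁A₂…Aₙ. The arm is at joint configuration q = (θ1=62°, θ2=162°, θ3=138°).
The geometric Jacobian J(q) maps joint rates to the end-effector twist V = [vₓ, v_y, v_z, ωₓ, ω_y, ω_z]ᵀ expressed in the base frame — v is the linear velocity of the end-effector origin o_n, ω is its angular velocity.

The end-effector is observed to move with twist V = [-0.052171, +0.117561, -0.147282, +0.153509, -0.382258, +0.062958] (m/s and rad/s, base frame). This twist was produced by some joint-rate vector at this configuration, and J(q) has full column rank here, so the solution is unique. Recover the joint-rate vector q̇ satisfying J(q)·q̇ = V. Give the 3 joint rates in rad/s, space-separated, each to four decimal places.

o_n = [0.1409, 0.0223, -0.0734]
J₁: ẑ×o_n = [-0.0223, 0.1409, 0.0000], ω = ẑ
J2: z=[-0.8829, 0.4695, 0.0000] o=[0.3286, 0.6181, 0.0000] → [-0.0344, -0.0648, 0.6142, -0.8829, 0.4695, 0.0000]
J3: z=[-0.1451, -0.2728, 0.9511] o=[-0.0815, -0.0256, -0.2472] → [-0.0929, 0.2368, 0.0538, -0.1451, -0.2728, 0.9511]
q̇ = J⁺·V = [-0.7540, -0.3150, 0.8590]

-0.7540 -0.3150 0.8590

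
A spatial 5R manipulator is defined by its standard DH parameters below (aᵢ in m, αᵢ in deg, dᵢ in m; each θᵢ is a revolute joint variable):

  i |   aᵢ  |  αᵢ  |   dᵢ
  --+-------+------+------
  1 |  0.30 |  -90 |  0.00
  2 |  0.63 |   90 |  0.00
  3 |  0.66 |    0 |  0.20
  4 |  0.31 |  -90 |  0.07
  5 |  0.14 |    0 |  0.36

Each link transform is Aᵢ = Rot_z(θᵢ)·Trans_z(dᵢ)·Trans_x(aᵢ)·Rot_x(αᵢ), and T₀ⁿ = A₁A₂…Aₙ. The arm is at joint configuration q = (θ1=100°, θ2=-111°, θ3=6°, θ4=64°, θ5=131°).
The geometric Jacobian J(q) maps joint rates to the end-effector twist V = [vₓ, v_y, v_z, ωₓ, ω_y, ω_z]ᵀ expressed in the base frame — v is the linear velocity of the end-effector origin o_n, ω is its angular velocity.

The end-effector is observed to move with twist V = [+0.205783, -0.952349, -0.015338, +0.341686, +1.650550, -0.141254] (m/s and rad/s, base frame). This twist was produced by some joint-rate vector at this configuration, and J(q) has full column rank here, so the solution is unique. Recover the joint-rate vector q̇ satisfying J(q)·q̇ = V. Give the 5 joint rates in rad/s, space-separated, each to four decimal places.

o_n = [-0.3529, -0.2855, 0.8959]
J₁: ẑ×o_n = [0.2855, -0.3529, 0.0000], ω = ẑ
J2: z=[-0.9848, -0.1736, 0.0000] o=[-0.0521, 0.2954, 0.0000] → [-0.1556, 0.8823, 0.5199, -0.9848, -0.1736, 0.0000]
J3: z=[0.1621, -0.9194, -0.3584] o=[-0.0129, 0.0731, 0.5882] → [-0.4115, 0.0720, -0.3707, 0.1621, -0.9194, -0.3584]
J4: z=[0.1621, -0.9194, -0.3584] o=[-0.0076, -0.3544, 1.1293] → [0.2393, 0.1616, -0.3063, 0.1621, -0.9194, -0.3584]
J5: z=[-0.3953, 0.2722, -0.8773] o=[-0.2765, -0.5068, 1.2032] → [0.1104, -0.0545, -0.0667, -0.3953, 0.2722, -0.8773]
q̇ = J⁺·V = [-0.0600, -0.8550, -0.5500, -0.8830, 0.6780]

-0.0600 -0.8550 -0.5500 -0.8830 0.6780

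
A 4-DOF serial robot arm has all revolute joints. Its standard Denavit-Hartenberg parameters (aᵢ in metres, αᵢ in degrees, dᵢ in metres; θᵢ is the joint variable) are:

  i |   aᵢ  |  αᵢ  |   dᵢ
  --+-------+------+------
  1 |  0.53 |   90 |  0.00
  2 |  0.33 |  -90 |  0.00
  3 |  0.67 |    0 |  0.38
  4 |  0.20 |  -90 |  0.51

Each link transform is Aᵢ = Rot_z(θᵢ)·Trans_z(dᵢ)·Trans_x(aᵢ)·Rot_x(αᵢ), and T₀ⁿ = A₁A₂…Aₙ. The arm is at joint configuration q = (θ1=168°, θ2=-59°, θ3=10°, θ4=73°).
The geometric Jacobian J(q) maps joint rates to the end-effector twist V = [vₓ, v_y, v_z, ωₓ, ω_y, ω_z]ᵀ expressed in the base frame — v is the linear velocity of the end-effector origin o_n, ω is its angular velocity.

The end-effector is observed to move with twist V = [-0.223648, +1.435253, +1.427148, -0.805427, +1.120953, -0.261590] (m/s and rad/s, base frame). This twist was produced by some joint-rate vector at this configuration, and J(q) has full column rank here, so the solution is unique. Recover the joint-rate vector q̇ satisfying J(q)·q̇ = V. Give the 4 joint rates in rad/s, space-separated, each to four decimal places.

-0.8750 0.9290 0.3060 0.8850

o_n = [-1.8410, 0.0694, -0.4110]
J₁: ẑ×o_n = [-0.0694, -1.8410, 0.0000], ω = ẑ
J2: z=[0.2079, 0.9781, 0.0000] o=[-0.5184, 0.1102, 0.0000] → [-0.4020, 0.0854, 1.2852, 0.2079, 0.9781, 0.0000]
J3: z=[-0.8384, 0.1782, 0.5150] o=[-0.6847, 0.1455, -0.2829] → [0.0164, -0.7030, 0.2699, -0.8384, 0.1782, 0.5150]
J4: z=[-0.8384, 0.1782, 0.5150] o=[-1.3599, 0.1701, -0.6527] → [0.0949, -0.0451, 0.1702, -0.8384, 0.1782, 0.5150]
q̇ = J⁺·V = [-0.8750, 0.9290, 0.3060, 0.8850]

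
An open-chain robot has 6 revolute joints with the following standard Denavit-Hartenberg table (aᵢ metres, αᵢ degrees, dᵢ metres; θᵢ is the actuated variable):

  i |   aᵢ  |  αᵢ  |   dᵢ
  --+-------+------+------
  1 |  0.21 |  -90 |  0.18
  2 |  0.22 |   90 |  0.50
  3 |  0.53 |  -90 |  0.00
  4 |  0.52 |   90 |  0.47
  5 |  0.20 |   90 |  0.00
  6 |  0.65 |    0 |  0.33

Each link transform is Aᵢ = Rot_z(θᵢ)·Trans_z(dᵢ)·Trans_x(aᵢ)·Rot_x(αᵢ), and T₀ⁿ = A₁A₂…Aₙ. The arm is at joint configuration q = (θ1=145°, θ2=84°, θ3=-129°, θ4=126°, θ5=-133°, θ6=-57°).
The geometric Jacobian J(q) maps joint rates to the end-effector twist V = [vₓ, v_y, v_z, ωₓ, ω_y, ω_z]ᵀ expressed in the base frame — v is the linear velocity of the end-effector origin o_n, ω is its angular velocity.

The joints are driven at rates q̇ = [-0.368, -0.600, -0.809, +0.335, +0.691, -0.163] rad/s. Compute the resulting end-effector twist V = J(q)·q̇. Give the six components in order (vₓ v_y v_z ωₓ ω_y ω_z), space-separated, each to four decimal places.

o_n = [-0.6451, 0.2038, -0.1288]
J₁: ẑ×o_n = [-0.2038, -0.6451, 0.0000], ω = ẑ
J2: z=[-0.5736, -0.8192, 0.0000] o=[-0.1720, 0.1205, 0.1800] → [0.2529, -0.1771, -0.4353, -0.5736, -0.8192, 0.0000]
J3: z=[-0.8147, 0.5704, 0.1045] o=[-0.4776, -0.2759, -0.0388] → [-0.1015, -0.0908, -0.2953, -0.8147, 0.5704, 0.1045]
J4: z=[0.2944, 0.5621, -0.7729] o=[-0.2128, 0.0415, 0.2929] → [-0.1116, 0.4583, 0.2908, 0.2944, 0.5621, -0.7729]
J5: z=[0.8831, 0.1492, 0.4449] o=[0.1155, -0.1174, -0.3056] → [-0.1165, -0.4946, 0.3971, 0.8831, 0.1492, 0.4449]
J6: z=[-0.0664, 0.9783, -0.1962] o=[0.0226, -0.0886, -0.1308] → [0.0594, 0.1312, 0.6339, -0.0664, 0.9783, -0.1962]
V = J·q̇ = [-0.1222, 0.2075, 0.7685, 1.7229, 0.1619, -0.3721]

-0.1222 0.2075 0.7685 1.7229 0.1619 -0.3721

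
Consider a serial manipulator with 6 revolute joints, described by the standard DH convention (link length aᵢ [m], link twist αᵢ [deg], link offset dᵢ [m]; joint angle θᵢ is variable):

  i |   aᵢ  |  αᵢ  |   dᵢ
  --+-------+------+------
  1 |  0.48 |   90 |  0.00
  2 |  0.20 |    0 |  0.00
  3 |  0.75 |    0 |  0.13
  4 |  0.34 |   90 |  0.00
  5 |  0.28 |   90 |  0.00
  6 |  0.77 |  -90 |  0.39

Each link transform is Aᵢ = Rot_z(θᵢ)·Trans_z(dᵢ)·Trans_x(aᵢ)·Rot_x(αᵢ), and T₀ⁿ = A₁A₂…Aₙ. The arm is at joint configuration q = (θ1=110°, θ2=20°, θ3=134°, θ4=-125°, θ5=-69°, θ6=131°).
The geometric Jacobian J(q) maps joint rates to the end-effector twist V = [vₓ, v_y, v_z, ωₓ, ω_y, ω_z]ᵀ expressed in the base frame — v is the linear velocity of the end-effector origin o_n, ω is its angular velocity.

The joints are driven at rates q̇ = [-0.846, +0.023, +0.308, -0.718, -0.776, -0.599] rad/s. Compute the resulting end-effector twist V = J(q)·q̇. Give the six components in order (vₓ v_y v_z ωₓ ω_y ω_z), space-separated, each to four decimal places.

o_n = [0.1255, 0.2414, -0.1619]
J₁: ẑ×o_n = [-0.2414, 0.1255, 0.0000], ω = ẑ
J2: z=[0.9397, 0.3420, 0.0000] o=[-0.1642, 0.4511, 0.0000] → [-0.0554, 0.1521, -0.2961, 0.9397, 0.3420, 0.0000]
J3: z=[0.9397, 0.3420, 0.0000] o=[-0.2284, 0.6277, 0.0684] → [-0.0788, 0.2164, -0.4840, 0.9397, 0.3420, 0.0000]
J4: z=[0.9397, 0.3420, 0.0000] o=[0.1243, 0.0387, 0.3972] → [-0.1912, 0.5254, 0.1901, 0.9397, 0.3420, 0.0000]
J5: z=[-0.1658, 0.4556, -0.8746] o=[0.0226, 0.3181, 0.5620] → [-0.3969, -0.2100, -0.0342, -0.1658, 0.4556, -0.8746]
J6: z=[-0.0575, -0.8899, -0.4526] o=[-0.2531, 0.3112, 0.6107] → [0.6559, -0.2157, 0.3409, -0.0575, -0.8899, -0.4526]
V = J·q̇ = [0.2311, -0.1210, -0.4700, -0.2006, 0.0471, 0.1038]

0.2311 -0.1210 -0.4700 -0.2006 0.0471 0.1038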